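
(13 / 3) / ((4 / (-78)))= -169 / 2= -84.50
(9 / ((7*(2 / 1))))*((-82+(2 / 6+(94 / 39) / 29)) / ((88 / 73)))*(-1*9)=181866141 / 464464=391.56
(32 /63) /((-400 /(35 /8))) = -1 /180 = -0.01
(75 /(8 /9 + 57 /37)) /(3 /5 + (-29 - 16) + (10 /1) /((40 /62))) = -249750 /233801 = -1.07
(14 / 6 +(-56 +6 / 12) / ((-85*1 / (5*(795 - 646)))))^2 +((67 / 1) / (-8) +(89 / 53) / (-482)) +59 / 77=4888968462559787 / 20465104968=238892.91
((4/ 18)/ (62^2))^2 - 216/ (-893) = 64631694557/ 267204177972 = 0.24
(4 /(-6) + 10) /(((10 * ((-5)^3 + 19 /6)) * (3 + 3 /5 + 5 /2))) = -56 /44591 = -0.00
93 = 93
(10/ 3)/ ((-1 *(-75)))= 2/ 45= 0.04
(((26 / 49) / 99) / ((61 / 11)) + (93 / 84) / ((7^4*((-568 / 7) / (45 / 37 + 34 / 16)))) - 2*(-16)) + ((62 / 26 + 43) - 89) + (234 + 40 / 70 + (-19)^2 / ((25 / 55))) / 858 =-6601561212042437 / 633826779505920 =-10.42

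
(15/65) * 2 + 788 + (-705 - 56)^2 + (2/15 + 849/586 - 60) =66259578761/114270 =579851.04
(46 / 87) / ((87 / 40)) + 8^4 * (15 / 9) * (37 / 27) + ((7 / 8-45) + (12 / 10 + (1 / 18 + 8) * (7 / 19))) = 482273806517 / 51771960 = 9315.35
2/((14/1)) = 1/7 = 0.14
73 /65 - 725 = -47052 /65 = -723.88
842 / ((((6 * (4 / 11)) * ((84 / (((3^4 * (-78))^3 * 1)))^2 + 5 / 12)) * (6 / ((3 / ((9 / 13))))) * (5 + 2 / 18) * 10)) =13.09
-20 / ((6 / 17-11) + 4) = 340 / 113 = 3.01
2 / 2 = 1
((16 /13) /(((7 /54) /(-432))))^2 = 139314069504 /8281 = 16823338.91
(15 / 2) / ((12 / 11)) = 55 / 8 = 6.88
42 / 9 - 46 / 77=940 / 231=4.07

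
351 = 351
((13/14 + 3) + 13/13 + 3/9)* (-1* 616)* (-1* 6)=19448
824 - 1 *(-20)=844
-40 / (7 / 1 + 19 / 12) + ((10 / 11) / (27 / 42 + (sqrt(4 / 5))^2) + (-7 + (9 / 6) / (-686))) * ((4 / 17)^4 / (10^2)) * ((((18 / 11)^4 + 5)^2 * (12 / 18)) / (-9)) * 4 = -735477863526603909625184 / 158112093335621208866775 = -4.65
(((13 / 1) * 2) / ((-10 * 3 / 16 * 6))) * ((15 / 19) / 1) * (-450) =15600 / 19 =821.05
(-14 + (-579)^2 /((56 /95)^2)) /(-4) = -3025506121 /12544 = -241191.50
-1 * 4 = -4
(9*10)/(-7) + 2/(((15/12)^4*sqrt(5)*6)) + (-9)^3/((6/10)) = -8595/7 + 256*sqrt(5)/9375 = -1227.80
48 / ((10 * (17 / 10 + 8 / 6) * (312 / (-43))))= -258 / 1183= -0.22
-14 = -14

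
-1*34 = -34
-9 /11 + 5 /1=46 /11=4.18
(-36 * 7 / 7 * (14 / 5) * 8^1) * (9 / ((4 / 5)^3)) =-14175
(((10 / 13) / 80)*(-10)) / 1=-5 / 52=-0.10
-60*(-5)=300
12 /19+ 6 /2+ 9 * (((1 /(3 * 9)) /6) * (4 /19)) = 623 /171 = 3.64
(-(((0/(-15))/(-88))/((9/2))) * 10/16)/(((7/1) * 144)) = 0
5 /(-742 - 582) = -5 /1324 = -0.00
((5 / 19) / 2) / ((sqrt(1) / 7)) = 35 / 38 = 0.92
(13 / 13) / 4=1 / 4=0.25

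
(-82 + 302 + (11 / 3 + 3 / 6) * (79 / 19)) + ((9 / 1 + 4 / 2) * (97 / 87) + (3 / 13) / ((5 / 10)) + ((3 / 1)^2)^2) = 4742629 / 14326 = 331.05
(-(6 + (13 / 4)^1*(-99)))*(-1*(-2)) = 1263 / 2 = 631.50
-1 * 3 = -3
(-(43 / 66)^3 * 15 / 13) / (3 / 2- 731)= 397535 / 908822772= 0.00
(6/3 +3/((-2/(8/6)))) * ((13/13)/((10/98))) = 0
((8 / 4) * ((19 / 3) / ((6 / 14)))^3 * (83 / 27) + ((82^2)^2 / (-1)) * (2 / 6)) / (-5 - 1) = 2508480.66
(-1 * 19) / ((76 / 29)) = -29 / 4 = -7.25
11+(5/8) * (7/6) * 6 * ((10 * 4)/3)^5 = 448002673/243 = 1843632.40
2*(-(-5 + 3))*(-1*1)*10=-40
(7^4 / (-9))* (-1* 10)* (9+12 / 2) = 120050 / 3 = 40016.67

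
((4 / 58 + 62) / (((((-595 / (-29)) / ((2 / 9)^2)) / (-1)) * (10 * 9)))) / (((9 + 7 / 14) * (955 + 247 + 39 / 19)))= -32 / 220511403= -0.00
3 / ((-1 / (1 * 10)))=-30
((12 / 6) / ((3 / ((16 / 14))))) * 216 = 1152 / 7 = 164.57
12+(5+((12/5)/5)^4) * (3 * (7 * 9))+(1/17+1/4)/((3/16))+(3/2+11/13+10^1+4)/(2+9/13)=90621418627/92968750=974.75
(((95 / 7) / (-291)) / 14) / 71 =-95 / 2024778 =-0.00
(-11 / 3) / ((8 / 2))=-11 / 12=-0.92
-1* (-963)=963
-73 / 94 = -0.78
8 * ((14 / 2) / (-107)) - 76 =-8188 / 107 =-76.52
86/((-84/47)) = -2021/42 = -48.12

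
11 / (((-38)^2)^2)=11 / 2085136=0.00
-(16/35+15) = -541/35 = -15.46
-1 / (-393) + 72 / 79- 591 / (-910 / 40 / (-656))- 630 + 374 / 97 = -4841623070003 / 274051869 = -17666.81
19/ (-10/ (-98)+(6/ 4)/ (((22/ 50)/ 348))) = 10241/ 639505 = 0.02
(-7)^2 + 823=872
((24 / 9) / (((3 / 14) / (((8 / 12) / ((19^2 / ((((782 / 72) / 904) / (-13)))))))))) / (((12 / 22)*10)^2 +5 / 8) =-2649416 / 3789277883235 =-0.00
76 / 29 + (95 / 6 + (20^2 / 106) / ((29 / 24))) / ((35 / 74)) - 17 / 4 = 4964167 / 129108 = 38.45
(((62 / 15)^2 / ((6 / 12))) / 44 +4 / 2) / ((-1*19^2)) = -6872 / 893475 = -0.01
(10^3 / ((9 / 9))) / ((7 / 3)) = 3000 / 7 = 428.57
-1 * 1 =-1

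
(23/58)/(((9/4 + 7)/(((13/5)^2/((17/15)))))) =23322/91205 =0.26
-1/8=-0.12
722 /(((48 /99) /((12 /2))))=35739 /4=8934.75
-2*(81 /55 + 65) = -7312 /55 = -132.95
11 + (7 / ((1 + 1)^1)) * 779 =2737.50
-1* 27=-27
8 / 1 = 8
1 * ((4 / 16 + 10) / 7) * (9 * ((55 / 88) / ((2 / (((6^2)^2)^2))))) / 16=12105045 / 28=432323.04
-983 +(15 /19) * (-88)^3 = -10240757 /19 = -538987.21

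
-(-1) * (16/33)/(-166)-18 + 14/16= -375307/21912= -17.13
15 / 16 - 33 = -513 / 16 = -32.06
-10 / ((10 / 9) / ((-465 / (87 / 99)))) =138105 / 29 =4762.24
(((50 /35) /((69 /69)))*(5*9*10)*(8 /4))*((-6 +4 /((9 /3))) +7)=3000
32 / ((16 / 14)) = 28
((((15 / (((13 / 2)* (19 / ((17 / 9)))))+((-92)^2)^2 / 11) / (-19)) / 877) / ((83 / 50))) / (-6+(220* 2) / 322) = 213665998829150 / 4204854878367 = 50.81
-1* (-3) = 3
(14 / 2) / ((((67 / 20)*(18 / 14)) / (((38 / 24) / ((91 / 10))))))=6650 / 23517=0.28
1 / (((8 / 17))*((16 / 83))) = 1411 / 128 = 11.02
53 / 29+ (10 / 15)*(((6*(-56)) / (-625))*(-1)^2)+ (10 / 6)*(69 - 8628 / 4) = -63035379 / 18125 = -3477.81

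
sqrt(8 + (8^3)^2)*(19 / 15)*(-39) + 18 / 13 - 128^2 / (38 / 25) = -1482*sqrt(7282) / 5 - 2662058 / 247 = -36070.75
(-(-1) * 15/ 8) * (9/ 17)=135/ 136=0.99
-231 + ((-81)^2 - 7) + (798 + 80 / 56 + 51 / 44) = 2194065 / 308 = 7123.59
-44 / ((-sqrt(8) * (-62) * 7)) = -11 * sqrt(2) / 434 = -0.04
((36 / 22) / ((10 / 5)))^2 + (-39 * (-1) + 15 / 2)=11415 / 242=47.17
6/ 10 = 3/ 5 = 0.60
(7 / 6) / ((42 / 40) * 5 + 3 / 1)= 14 / 99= 0.14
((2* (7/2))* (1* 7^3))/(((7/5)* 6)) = 1715/6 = 285.83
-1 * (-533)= 533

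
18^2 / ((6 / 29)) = 1566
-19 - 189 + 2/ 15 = -3118/ 15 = -207.87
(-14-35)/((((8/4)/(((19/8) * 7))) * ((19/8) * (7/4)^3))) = -32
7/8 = 0.88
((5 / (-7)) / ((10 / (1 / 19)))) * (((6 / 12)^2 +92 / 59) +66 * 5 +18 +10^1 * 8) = -101435 / 62776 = -1.62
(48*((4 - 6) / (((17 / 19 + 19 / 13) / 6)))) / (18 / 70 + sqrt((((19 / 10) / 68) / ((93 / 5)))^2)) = -10496828160 / 11106209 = -945.13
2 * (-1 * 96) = -192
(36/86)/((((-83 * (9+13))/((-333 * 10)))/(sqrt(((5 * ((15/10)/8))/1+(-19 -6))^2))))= 524475/28552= 18.37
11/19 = 0.58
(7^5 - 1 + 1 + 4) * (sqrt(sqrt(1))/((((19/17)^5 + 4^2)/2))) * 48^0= 47738432054/25193811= 1894.85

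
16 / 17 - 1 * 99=-1667 / 17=-98.06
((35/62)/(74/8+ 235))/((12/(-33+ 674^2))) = 512855/5862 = 87.49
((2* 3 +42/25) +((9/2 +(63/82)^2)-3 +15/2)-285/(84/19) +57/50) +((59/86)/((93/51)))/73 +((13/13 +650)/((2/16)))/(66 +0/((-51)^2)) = 20694364047653/629769251650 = 32.86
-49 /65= -0.75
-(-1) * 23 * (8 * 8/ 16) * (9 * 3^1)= 2484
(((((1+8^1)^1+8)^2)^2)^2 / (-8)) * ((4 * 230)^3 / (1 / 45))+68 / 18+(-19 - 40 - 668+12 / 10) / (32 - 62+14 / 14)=-39873824360627160562409 / 1305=-30554654682472919971.19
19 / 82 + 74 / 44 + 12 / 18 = 3491 / 1353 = 2.58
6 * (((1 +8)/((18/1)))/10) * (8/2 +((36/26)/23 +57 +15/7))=198426/10465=18.96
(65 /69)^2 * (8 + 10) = 8450 /529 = 15.97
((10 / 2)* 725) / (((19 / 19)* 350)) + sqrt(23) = sqrt(23) + 145 / 14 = 15.15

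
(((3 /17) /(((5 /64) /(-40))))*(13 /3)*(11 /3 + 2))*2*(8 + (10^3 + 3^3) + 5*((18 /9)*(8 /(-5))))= -13564928 /3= -4521642.67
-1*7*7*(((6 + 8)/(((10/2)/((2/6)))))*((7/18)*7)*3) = -16807/45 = -373.49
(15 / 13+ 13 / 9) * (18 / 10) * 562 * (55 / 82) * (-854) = -802473056 / 533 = -1505577.97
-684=-684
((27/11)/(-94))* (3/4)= -81/4136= -0.02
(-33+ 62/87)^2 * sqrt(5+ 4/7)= 7890481 * sqrt(273)/52983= 2460.64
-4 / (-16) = 1 / 4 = 0.25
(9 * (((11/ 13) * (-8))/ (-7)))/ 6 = 1.45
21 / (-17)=-1.24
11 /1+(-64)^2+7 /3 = 12328 /3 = 4109.33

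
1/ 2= 0.50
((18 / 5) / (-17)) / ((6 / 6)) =-18 / 85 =-0.21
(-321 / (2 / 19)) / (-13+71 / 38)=38627 / 141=273.95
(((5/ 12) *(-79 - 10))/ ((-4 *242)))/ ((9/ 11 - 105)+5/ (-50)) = -2225/ 6056688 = -0.00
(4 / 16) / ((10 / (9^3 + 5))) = 367 / 20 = 18.35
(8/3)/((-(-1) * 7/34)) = 272/21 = 12.95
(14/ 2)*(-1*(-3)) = 21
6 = 6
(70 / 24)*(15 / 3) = 175 / 12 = 14.58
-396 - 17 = -413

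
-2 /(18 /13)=-13 /9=-1.44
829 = 829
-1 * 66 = -66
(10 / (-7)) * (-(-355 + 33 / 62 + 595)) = 74565 / 217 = 343.62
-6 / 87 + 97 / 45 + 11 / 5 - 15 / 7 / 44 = 1703377 / 401940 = 4.24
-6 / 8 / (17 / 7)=-21 / 68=-0.31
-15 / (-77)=15 / 77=0.19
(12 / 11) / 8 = 0.14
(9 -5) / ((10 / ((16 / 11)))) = 32 / 55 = 0.58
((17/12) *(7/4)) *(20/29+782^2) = 263796463/174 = 1516071.63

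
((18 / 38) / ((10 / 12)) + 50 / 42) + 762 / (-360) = -0.36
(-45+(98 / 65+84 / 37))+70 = 69211 / 2405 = 28.78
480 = 480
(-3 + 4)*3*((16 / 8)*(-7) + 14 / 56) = -41.25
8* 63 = 504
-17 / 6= -2.83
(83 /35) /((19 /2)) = 166 /665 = 0.25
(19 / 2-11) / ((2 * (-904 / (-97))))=-291 / 3616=-0.08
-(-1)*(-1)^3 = -1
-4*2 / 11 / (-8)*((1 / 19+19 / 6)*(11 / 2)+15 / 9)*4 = 4417 / 627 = 7.04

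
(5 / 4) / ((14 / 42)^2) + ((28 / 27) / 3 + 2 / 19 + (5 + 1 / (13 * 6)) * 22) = 9762055 / 80028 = 121.98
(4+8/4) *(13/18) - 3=4/3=1.33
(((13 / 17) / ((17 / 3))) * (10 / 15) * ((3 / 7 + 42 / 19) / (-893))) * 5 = -45630 / 34324241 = -0.00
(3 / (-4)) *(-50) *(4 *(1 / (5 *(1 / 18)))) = 540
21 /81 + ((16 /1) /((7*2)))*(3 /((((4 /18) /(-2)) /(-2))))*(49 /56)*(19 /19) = 1465 /27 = 54.26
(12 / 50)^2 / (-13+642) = 36 / 393125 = 0.00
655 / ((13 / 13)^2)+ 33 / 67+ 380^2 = 9718718 / 67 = 145055.49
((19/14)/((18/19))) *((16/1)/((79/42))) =2888/237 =12.19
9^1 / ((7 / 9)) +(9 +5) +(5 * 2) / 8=751 / 28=26.82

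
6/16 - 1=-0.62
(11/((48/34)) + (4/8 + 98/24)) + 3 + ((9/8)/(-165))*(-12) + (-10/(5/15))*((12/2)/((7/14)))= -344.54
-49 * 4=-196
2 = 2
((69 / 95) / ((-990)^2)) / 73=23 / 2265664500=0.00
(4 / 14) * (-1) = -2 / 7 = -0.29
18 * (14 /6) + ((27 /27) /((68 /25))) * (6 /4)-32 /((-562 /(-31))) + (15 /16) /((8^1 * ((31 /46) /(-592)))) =-73637389 /1184696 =-62.16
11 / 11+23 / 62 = 85 / 62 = 1.37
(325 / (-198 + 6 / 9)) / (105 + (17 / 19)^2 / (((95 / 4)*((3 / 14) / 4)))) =-100312875 / 6433655312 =-0.02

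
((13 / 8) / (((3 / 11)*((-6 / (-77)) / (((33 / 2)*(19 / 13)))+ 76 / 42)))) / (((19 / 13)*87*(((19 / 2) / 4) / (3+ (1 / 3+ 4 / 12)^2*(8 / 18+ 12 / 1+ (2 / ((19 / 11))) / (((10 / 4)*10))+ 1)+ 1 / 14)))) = 1098627494107 / 11132145195300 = 0.10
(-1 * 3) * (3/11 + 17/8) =-633/88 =-7.19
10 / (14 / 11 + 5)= 110 / 69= 1.59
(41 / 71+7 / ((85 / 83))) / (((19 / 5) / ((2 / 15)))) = 29824 / 114665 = 0.26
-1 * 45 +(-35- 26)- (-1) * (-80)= -186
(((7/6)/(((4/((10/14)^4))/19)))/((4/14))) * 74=373.62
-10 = -10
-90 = -90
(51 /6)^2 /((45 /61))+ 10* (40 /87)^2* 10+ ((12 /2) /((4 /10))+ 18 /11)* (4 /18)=68147333 /555060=122.77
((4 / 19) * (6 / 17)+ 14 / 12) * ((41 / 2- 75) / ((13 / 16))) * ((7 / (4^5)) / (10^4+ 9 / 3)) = -20165 / 354483456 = -0.00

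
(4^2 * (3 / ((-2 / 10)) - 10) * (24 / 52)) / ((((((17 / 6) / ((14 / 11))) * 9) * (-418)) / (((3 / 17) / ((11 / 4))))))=134400 / 95010773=0.00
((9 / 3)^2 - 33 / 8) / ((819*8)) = 1 / 1344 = 0.00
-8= -8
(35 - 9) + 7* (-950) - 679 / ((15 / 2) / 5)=-21230 / 3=-7076.67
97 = 97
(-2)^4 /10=1.60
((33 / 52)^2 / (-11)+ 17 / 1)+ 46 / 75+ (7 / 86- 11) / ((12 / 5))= 113603287 / 8720400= 13.03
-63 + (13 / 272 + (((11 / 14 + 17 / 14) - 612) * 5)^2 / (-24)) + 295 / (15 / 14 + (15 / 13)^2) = -119853514283 / 309264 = -387544.34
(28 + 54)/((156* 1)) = 41/78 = 0.53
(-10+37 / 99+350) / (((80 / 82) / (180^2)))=124341930 / 11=11303811.82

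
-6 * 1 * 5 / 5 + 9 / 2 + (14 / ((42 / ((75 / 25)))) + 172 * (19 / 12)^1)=1631 / 6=271.83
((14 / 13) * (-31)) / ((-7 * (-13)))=-62 / 169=-0.37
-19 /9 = -2.11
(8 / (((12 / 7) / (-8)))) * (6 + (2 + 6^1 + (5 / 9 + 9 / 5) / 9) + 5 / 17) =-11224304 / 20655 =-543.42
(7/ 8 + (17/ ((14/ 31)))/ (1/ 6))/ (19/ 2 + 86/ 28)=12697/ 704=18.04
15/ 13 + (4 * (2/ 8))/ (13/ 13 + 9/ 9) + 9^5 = 1535317/ 26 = 59050.65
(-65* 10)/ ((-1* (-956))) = -0.68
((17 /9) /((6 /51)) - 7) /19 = 163 /342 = 0.48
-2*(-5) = 10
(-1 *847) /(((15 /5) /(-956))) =809732 /3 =269910.67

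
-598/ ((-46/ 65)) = 845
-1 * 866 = -866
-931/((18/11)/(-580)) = 2969890/9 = 329987.78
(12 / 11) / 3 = 4 / 11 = 0.36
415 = 415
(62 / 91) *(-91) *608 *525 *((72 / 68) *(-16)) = 5699635200 / 17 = 335272658.82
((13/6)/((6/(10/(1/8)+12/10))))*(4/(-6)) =-2639/135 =-19.55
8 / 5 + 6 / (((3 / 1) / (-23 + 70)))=478 / 5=95.60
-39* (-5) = 195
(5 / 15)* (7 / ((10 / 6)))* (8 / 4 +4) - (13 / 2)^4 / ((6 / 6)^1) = -142133 / 80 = -1776.66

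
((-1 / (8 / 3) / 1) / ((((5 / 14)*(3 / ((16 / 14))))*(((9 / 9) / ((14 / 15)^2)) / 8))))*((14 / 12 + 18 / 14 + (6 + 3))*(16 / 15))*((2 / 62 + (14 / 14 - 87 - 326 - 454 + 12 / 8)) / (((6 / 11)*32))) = 1686.51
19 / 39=0.49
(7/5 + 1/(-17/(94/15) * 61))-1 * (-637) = 9930218/15555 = 638.39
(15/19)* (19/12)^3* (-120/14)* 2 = -9025/168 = -53.72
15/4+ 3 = 27/4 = 6.75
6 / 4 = 3 / 2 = 1.50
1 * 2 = 2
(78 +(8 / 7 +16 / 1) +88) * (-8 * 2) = -20512 / 7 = -2930.29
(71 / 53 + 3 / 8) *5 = 3635 / 424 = 8.57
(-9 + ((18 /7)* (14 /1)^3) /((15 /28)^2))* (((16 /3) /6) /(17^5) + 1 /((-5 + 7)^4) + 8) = 11916015343403 /60135120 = 198154.01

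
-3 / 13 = -0.23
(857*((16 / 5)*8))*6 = 658176 / 5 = 131635.20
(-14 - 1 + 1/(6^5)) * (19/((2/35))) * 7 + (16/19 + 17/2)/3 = -34909.09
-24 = -24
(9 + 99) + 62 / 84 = 4567 / 42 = 108.74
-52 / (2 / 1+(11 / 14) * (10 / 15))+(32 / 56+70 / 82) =-291727 / 15211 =-19.18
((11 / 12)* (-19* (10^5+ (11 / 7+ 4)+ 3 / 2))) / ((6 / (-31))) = 9071241421 / 1008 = 8999247.44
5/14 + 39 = 551/14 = 39.36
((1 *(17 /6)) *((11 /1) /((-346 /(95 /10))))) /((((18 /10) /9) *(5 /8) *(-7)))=3553 /3633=0.98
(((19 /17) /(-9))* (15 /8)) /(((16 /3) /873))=-82935 /2176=-38.11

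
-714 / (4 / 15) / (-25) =1071 / 10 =107.10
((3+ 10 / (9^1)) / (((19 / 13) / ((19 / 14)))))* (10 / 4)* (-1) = -9.54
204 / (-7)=-204 / 7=-29.14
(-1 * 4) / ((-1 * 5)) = 4 / 5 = 0.80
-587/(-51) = 587/51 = 11.51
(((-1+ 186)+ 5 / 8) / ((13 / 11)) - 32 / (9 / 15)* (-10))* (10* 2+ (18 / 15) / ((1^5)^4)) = 2283293 / 156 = 14636.49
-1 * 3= -3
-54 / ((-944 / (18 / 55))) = 243 / 12980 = 0.02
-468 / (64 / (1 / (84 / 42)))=-117 / 32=-3.66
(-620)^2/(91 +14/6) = 28830/7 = 4118.57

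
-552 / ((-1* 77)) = 552 / 77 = 7.17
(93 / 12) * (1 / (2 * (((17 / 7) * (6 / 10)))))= 1085 / 408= 2.66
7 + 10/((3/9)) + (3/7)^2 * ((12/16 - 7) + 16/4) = 7171/196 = 36.59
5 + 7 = 12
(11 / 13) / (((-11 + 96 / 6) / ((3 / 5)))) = 33 / 325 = 0.10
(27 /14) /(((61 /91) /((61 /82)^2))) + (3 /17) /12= 367349 /228616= 1.61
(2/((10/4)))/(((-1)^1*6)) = -2/15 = -0.13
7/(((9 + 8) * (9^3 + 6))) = 1/1785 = 0.00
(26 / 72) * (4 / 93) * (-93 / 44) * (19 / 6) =-247 / 2376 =-0.10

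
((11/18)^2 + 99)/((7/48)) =128788/189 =681.42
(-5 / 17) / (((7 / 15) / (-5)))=375 / 119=3.15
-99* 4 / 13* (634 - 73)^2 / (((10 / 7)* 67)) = -436203306 / 4355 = -100161.49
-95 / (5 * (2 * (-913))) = 19 / 1826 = 0.01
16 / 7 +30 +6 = 268 / 7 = 38.29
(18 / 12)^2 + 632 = 634.25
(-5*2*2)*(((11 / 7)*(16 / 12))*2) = -1760 / 21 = -83.81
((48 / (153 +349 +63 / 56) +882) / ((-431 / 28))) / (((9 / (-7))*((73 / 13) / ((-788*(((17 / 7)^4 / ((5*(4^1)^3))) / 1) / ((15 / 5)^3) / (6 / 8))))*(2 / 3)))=-126571363161659 / 2513142520875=-50.36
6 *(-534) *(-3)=9612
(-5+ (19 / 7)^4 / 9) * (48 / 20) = 89104 / 36015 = 2.47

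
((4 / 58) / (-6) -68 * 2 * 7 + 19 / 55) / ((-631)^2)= -4553722 / 1905200385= -0.00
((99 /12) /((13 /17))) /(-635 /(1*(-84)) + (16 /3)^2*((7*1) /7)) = 0.30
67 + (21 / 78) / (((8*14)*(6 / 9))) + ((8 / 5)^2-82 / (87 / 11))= 107120701 / 1809600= 59.20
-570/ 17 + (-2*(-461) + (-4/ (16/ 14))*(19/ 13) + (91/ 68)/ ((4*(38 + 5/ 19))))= 2270838965/ 2570672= 883.36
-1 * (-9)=9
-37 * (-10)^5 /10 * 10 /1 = 3700000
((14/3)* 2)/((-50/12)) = -2.24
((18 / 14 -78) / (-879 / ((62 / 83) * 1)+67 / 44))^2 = 536509371024 / 125907227863921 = 0.00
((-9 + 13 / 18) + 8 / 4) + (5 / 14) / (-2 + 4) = -1537 / 252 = -6.10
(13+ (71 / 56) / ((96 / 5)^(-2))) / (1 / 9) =756603 / 175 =4323.45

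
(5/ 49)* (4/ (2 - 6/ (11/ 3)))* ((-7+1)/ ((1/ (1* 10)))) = -3300/ 49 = -67.35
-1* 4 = -4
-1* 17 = -17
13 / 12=1.08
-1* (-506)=506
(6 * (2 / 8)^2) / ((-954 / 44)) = -11 / 636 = -0.02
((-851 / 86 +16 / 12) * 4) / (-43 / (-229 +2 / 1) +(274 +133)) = -501443 / 5961864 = -0.08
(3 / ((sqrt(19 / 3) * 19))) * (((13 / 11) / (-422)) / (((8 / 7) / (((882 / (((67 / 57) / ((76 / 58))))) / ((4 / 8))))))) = -361179 * sqrt(57) / 9019406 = -0.30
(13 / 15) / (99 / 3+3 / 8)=104 / 4005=0.03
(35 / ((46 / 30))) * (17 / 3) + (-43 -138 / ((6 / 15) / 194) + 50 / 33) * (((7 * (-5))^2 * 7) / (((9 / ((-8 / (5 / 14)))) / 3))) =9763687347085 / 2277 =4287961065.91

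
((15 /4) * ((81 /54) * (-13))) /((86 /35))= -20475 /688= -29.76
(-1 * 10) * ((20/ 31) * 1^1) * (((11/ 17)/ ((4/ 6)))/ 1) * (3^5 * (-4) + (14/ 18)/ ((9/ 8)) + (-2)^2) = 86187200/ 14229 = 6057.15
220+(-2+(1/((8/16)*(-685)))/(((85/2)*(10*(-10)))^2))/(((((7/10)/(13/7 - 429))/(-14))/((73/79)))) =-152170392878544/9774521875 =-15568.07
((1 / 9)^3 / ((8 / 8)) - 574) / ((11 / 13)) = -5439785 / 8019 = -678.36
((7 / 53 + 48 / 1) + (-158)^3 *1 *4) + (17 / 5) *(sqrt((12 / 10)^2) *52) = -20904508713 / 1325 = -15776987.71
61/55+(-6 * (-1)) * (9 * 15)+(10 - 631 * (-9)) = 357506/55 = 6500.11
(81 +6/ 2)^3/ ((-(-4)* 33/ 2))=98784/ 11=8980.36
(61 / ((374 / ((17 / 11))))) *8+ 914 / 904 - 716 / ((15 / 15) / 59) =-2310243263 / 54692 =-42240.97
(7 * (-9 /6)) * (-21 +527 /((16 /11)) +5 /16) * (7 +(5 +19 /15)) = -3807069 /80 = -47588.36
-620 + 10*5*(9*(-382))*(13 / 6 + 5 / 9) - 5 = -468575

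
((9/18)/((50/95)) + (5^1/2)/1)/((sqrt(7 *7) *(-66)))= -23/3080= -0.01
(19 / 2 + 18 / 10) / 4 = 113 / 40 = 2.82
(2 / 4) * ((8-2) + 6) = 6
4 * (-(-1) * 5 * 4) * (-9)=-720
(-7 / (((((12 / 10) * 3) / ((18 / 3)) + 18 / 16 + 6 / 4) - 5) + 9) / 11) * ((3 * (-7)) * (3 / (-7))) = -2520 / 3179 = -0.79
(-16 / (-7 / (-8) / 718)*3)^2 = 76017106944 / 49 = 1551369529.47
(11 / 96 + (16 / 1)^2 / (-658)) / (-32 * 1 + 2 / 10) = 43345 / 5021856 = 0.01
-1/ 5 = -0.20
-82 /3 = -27.33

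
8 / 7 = 1.14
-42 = -42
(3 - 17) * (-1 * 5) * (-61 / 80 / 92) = -427 / 736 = -0.58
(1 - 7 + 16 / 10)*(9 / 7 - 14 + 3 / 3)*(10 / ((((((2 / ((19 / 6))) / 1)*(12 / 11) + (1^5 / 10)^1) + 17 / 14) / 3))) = 5655540 / 7327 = 771.88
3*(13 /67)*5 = 195 /67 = 2.91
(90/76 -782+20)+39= -27429/38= -721.82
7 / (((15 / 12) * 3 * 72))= 7 / 270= 0.03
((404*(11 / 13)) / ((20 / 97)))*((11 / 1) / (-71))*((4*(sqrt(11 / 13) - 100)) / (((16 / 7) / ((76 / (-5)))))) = -630652484 / 923 + 157663121*sqrt(143) / 299975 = -676978.68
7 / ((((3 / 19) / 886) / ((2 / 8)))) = 58919 / 6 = 9819.83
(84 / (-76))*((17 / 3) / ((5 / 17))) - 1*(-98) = 7287 / 95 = 76.71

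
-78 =-78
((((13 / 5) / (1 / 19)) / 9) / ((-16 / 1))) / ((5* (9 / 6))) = -247 / 5400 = -0.05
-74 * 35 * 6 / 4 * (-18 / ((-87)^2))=7770 / 841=9.24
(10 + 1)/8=11/8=1.38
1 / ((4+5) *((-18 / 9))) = -1 / 18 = -0.06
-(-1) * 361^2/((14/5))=651605/14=46543.21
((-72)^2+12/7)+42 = 36594/7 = 5227.71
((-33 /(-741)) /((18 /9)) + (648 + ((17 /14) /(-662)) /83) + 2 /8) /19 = 30793461281 /902515523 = 34.12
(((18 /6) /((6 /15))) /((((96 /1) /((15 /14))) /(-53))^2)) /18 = 351125 /2408448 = 0.15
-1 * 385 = -385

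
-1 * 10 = -10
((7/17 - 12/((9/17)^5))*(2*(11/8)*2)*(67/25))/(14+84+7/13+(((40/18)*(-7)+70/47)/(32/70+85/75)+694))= -1450068394291231/267574464536670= -5.42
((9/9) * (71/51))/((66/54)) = 213/187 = 1.14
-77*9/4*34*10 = -58905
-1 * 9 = -9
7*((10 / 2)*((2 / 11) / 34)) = 35 / 187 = 0.19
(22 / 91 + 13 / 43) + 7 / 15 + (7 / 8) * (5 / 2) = 3003541 / 939120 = 3.20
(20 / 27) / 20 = 1 / 27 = 0.04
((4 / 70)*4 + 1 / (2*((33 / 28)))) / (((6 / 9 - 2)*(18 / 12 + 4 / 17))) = -6409 / 22715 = -0.28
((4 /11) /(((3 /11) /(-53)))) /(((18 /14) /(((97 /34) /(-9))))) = 71974 /4131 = 17.42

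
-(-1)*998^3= 994011992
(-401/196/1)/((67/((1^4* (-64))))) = 6416/3283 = 1.95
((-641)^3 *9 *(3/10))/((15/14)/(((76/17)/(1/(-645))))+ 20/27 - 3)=4392195925727484/13956655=314702622.21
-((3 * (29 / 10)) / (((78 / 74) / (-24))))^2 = -165791376 / 4225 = -39240.56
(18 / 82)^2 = 81 / 1681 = 0.05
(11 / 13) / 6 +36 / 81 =137 / 234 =0.59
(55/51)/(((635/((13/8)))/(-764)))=-27313/12954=-2.11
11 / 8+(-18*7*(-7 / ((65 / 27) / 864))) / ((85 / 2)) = 329265511 / 44200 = 7449.45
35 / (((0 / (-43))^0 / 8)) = 280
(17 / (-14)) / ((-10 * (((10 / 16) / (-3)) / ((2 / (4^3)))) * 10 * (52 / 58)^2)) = -42891 / 18928000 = -0.00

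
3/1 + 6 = 9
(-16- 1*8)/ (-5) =24/ 5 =4.80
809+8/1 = 817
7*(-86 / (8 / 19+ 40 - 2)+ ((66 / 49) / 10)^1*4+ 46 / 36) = -135791 / 45990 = -2.95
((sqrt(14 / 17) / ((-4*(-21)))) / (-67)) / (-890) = sqrt(238) / 85151640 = 0.00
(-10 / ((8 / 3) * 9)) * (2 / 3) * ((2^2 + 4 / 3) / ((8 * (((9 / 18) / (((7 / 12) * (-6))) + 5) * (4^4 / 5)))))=-175 / 235008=-0.00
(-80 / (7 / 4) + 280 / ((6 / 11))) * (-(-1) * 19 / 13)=186580 / 273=683.44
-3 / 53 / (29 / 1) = -3 / 1537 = -0.00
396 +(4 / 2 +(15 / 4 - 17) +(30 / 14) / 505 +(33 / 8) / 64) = 139298211 / 361984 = 384.82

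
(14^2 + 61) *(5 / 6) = 1285 / 6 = 214.17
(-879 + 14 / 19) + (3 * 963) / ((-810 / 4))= -254371 / 285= -892.53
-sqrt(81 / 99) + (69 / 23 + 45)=48- 3* sqrt(11) / 11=47.10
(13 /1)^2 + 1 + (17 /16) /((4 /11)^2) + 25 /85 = 776089 /4352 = 178.33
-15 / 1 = -15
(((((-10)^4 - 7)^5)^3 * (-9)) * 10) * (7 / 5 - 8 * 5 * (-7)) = -25061376078485297106296181128658029670703687376266264042265283582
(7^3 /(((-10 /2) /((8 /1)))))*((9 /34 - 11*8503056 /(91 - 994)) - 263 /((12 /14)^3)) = -5587168116047 /98685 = -56616183.98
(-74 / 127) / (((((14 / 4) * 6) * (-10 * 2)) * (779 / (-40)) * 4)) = -37 / 2077593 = -0.00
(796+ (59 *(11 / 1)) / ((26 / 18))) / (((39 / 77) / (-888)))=-368979688 / 169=-2183311.76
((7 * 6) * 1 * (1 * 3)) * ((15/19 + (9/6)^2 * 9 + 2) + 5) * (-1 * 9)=-1208277/38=-31796.76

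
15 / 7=2.14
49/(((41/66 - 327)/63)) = -203742/21541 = -9.46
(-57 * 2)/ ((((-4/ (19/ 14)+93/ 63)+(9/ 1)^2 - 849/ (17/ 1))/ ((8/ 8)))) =-773262/ 200693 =-3.85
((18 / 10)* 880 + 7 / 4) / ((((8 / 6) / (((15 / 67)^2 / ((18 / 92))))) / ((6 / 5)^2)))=3939003 / 8978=438.74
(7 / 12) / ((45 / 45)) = 7 / 12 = 0.58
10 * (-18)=-180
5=5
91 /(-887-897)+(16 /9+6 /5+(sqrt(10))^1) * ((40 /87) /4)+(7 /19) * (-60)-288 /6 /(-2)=10 * sqrt(10) /87+58017713 /26540568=2.55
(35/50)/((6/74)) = 259/30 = 8.63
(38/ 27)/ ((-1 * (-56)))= 19/ 756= 0.03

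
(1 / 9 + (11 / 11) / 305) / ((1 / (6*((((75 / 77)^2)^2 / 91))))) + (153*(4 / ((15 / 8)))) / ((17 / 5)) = 18734239624236 / 195134530591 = 96.01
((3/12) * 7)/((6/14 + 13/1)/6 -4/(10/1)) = 735/772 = 0.95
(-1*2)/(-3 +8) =-2/5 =-0.40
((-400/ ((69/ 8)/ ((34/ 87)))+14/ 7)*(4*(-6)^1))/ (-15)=-774352/ 30015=-25.80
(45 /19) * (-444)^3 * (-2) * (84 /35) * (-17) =-16916011897.26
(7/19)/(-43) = -0.01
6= 6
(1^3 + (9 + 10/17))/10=18/17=1.06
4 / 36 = 0.11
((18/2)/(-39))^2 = 0.05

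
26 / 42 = 13 / 21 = 0.62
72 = 72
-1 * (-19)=19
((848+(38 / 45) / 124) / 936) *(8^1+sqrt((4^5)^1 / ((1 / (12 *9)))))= 2365939 / 326430+9463756 *sqrt(3) / 54405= 308.54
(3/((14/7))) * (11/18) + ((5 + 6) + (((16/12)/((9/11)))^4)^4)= 793212548549638815894340165/319065772307490039453444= 2486.05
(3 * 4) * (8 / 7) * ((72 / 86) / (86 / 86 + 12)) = 3456 / 3913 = 0.88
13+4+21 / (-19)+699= 13583 / 19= 714.89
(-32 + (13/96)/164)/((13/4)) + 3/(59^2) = -1753556891/178115808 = -9.85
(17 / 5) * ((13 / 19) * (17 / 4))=3757 / 380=9.89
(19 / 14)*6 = 57 / 7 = 8.14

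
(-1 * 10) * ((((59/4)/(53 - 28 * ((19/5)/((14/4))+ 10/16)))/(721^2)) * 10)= -14750/26511891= -0.00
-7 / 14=-1 / 2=-0.50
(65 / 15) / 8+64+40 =2509 / 24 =104.54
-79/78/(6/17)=-1343/468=-2.87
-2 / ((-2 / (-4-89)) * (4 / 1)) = -23.25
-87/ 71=-1.23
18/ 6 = 3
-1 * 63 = -63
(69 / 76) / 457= 69 / 34732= 0.00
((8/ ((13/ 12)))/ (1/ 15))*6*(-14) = -120960/ 13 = -9304.62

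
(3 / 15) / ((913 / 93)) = 93 / 4565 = 0.02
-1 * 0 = 0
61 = 61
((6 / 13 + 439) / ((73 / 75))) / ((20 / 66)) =2827935 / 1898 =1489.96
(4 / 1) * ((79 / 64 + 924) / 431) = 59215 / 6896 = 8.59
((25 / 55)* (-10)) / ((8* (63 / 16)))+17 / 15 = 3427 / 3465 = 0.99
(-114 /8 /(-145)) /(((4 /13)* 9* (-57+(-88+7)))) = -247 /960480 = -0.00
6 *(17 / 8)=51 / 4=12.75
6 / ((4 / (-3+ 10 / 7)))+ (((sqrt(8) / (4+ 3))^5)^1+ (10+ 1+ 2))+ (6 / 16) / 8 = 128*sqrt(2) / 16807+ 4789 / 448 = 10.70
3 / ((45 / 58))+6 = 148 / 15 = 9.87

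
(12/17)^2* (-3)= -432/289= -1.49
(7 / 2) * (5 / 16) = 35 / 32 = 1.09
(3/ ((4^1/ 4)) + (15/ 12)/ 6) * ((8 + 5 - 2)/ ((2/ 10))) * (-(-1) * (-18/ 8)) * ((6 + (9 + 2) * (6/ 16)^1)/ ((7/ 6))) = -441045/ 128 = -3445.66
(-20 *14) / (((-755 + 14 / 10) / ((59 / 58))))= 10325 / 27318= 0.38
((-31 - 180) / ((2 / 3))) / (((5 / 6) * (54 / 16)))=-1688 / 15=-112.53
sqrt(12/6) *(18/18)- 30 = -30 +sqrt(2) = -28.59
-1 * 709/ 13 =-709/ 13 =-54.54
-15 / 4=-3.75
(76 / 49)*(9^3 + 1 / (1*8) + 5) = 15941 / 14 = 1138.64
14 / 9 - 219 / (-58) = 2783 / 522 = 5.33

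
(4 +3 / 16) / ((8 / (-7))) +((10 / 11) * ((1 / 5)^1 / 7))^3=-214112953 / 58436224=-3.66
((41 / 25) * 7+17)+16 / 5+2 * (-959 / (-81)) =112102 / 2025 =55.36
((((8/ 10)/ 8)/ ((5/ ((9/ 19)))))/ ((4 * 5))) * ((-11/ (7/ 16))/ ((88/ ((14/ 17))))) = -9/ 80750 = -0.00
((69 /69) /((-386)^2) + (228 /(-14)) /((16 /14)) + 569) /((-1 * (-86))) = 20663883 /3203414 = 6.45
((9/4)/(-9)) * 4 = -1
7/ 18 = 0.39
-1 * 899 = -899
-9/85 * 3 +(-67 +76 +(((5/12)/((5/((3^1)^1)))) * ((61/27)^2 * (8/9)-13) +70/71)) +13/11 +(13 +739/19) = 2006941547453/33101950860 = 60.63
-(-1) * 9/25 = 9/25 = 0.36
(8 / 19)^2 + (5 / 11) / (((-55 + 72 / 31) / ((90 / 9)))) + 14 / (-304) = 2331577 / 51877144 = 0.04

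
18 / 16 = 9 / 8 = 1.12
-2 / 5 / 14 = -1 / 35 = -0.03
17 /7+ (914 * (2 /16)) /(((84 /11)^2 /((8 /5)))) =98137 /17640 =5.56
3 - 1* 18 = -15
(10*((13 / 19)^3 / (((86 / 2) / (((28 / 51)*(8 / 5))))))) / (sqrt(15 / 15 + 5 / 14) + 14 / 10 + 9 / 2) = 4064977280 / 352233526179-49212800*sqrt(266) / 352233526179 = 0.01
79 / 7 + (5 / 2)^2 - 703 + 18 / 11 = -210619 / 308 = -683.83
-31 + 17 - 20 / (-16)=-51 / 4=-12.75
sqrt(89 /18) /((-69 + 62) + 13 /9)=-3 * sqrt(178) /100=-0.40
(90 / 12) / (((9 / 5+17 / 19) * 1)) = 2.78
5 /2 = 2.50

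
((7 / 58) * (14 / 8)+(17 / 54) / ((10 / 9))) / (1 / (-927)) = -531789 / 1160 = -458.44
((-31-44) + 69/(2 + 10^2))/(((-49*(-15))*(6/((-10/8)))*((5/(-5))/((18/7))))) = -361/6664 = -0.05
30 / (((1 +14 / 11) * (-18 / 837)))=-3069 / 5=-613.80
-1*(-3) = 3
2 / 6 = 1 / 3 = 0.33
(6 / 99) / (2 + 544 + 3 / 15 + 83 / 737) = 0.00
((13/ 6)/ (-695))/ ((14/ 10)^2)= -65/ 40866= -0.00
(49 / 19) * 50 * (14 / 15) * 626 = 4294360 / 57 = 75339.65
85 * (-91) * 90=-696150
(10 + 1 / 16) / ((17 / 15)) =2415 / 272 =8.88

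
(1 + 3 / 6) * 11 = 33 / 2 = 16.50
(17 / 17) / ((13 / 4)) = 4 / 13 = 0.31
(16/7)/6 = 8/21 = 0.38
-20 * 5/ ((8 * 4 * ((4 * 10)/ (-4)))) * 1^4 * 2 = 5/ 8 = 0.62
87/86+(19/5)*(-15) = -4815/86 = -55.99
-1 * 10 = -10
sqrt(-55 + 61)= sqrt(6)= 2.45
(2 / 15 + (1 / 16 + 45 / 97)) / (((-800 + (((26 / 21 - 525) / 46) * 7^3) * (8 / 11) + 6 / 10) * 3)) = -3885827 / 64312131408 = -0.00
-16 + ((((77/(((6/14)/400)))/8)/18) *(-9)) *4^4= -3449648/3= -1149882.67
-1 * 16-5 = -21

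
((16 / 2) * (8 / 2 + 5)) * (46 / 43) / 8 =9.63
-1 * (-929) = 929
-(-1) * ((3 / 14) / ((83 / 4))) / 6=1 / 581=0.00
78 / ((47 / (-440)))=-34320 / 47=-730.21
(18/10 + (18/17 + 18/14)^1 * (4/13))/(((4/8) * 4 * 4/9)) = 175527/61880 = 2.84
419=419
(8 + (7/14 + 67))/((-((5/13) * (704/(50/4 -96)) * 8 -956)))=327821/4263592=0.08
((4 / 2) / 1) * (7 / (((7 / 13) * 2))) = 13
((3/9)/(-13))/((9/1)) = -0.00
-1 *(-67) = 67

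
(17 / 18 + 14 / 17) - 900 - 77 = -298421 / 306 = -975.23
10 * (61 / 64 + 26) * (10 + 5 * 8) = 215625 / 16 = 13476.56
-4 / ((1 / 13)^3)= -8788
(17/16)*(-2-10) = -12.75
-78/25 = -3.12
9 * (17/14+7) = 1035/14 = 73.93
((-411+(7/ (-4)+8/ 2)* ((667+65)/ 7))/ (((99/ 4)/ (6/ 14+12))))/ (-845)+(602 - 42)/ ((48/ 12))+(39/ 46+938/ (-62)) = 16343903137/ 129895766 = 125.82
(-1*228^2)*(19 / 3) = -329232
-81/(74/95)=-103.99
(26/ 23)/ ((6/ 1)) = 13/ 69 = 0.19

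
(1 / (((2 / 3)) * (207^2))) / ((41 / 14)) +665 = 389426002 / 585603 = 665.00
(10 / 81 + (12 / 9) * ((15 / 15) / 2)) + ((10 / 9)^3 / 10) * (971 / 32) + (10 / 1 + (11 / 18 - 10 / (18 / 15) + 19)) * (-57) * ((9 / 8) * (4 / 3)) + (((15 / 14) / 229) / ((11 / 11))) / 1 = -16961272009 / 9348696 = -1814.29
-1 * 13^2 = -169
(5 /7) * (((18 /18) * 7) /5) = 1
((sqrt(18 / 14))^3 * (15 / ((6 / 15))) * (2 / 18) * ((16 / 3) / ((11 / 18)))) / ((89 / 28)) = 43200 * sqrt(7) / 6853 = 16.68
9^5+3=59052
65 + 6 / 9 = 197 / 3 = 65.67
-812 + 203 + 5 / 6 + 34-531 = -6631 / 6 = -1105.17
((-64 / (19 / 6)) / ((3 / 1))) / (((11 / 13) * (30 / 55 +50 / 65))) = -5408 / 893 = -6.06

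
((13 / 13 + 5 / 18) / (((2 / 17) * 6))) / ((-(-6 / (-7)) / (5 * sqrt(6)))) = -13685 * sqrt(6) / 1296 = -25.87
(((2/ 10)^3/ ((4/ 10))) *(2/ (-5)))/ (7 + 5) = -1/ 1500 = -0.00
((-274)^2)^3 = 423158800038976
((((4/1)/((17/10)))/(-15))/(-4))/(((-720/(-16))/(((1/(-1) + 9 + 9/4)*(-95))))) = -779/918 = -0.85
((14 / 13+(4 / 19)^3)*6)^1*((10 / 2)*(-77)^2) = 17228132460 / 89167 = 193211.98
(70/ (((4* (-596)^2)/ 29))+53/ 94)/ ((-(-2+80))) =-18874153/ 2604443712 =-0.01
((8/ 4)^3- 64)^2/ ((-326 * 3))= -1568/ 489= -3.21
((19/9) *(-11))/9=-2.58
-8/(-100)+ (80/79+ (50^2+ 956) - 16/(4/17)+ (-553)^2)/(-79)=-3913.82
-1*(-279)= 279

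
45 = 45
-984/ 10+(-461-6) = -2827/ 5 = -565.40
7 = 7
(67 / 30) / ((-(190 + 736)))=-67 / 27780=-0.00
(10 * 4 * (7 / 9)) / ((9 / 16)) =4480 / 81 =55.31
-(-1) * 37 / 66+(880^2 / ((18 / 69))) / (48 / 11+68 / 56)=30172204583 / 56694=532193.96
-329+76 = -253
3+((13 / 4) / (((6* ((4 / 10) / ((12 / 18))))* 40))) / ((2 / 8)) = 445 / 144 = 3.09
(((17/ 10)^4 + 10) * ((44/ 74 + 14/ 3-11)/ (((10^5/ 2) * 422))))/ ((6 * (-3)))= 116902877/ 421578000000000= 0.00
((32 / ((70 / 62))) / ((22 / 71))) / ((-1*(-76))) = 8804 / 7315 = 1.20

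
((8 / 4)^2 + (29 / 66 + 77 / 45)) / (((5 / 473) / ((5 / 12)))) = 261827 / 1080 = 242.43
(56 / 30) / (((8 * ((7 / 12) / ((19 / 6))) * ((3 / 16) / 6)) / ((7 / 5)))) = 4256 / 75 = 56.75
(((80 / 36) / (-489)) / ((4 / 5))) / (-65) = 5 / 57213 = 0.00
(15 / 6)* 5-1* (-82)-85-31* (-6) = 391 / 2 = 195.50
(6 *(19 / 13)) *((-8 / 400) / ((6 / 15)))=-57 / 130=-0.44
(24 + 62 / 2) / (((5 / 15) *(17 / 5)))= 48.53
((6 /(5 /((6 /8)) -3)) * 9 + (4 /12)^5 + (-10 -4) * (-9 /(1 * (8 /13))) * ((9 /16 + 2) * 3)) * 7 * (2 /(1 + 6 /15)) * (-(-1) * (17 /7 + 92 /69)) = 107357100955 /1796256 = 59767.15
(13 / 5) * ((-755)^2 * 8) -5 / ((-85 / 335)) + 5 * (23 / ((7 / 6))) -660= 1410861415 / 119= 11855978.28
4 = 4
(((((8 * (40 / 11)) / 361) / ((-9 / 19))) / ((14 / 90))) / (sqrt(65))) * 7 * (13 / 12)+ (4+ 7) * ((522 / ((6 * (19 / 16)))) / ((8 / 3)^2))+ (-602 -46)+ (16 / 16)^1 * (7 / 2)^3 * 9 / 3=-61719 / 152 -80 * sqrt(65) / 627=-407.07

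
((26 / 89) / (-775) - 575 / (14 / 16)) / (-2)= 158642591 / 482825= 328.57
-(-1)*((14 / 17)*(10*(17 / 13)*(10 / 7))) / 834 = 100 / 5421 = 0.02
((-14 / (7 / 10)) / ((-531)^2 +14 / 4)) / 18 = -20 / 5075361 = -0.00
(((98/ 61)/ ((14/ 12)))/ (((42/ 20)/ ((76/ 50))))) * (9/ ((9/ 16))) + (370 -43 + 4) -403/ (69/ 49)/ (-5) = 8506078/ 21045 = 404.19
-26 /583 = -0.04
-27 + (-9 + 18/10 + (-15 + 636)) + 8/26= 38162/65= 587.11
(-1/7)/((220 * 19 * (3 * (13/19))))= -1/60060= -0.00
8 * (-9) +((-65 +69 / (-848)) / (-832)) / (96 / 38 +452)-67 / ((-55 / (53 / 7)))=-147261528299889 / 2345808424960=-62.78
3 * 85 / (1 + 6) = 255 / 7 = 36.43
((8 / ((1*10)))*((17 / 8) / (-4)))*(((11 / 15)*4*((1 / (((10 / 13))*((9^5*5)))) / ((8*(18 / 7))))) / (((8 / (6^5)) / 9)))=-17017 / 7290000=-0.00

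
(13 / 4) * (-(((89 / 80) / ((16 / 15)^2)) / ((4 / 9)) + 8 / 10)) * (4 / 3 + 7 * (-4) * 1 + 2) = 118211041 / 491520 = 240.50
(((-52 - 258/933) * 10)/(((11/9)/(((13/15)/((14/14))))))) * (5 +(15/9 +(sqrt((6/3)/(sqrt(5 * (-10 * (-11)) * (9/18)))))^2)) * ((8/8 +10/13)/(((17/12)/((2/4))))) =-8158560/5287 - 2447568 * sqrt(11)/290785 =-1571.05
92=92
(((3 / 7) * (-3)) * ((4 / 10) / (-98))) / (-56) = -9 / 96040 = -0.00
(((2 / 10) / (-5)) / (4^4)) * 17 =-17 / 6400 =-0.00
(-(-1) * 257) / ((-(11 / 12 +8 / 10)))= -15420 / 103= -149.71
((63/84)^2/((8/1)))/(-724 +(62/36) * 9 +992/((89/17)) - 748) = -801/14433856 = -0.00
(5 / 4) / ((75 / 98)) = 49 / 30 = 1.63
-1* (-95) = 95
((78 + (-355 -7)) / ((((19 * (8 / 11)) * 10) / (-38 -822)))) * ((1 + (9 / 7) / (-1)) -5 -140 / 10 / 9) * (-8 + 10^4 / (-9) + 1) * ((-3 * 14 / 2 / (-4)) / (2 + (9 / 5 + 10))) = 728273045995 / 141588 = 5143607.13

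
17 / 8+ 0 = 17 / 8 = 2.12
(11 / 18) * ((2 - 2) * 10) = 0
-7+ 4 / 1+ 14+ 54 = 65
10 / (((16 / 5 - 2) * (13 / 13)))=25 / 3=8.33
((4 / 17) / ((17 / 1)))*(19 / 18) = 38 / 2601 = 0.01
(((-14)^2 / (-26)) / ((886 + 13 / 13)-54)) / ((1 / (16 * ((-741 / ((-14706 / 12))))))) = -64 / 731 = -0.09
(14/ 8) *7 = 49/ 4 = 12.25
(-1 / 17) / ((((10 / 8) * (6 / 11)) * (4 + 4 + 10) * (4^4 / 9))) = -11 / 65280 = -0.00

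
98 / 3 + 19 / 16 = 1625 / 48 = 33.85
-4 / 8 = -1 / 2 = -0.50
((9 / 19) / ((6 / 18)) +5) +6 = 236 / 19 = 12.42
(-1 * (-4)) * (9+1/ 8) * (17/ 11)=1241/ 22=56.41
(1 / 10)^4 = 1 / 10000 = 0.00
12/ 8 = 3/ 2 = 1.50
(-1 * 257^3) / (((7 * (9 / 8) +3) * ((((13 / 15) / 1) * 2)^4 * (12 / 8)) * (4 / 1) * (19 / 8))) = -190964171250 / 15737111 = -12134.64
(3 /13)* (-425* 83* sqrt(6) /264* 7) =-246925* sqrt(6) /1144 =-528.71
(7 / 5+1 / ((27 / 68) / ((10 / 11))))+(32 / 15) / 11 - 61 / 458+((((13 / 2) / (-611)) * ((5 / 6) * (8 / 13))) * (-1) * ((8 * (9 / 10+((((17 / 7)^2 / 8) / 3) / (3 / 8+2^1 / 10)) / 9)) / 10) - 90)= -121175553741937 / 1405006432830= -86.25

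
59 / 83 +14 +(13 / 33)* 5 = 45688 / 2739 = 16.68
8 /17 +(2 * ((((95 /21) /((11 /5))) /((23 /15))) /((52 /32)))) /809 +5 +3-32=-7449596800 /316635319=-23.53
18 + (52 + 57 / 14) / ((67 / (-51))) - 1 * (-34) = 8741 / 938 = 9.32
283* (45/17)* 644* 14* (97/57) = 11493725.20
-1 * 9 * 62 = -558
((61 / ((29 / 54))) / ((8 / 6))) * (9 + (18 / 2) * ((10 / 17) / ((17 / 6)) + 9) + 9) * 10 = 720175455 / 8381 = 85929.54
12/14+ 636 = 636.86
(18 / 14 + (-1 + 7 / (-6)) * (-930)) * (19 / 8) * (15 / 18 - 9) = -39107.54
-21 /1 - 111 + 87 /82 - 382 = -42061 /82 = -512.94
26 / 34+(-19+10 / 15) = -896 / 51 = -17.57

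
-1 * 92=-92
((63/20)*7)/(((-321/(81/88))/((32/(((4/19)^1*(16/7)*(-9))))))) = 175959/376640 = 0.47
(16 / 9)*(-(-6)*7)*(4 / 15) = 896 / 45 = 19.91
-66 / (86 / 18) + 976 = 41374 / 43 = 962.19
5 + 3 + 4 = 12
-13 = -13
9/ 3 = 3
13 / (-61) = -13 / 61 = -0.21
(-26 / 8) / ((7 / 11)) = -143 / 28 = -5.11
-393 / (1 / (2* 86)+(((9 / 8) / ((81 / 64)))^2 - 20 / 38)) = -104030244 / 71371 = -1457.60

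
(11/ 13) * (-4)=-44/ 13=-3.38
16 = 16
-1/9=-0.11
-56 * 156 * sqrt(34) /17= -8736 * sqrt(34) /17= -2996.42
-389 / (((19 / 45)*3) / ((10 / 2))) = -29175 / 19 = -1535.53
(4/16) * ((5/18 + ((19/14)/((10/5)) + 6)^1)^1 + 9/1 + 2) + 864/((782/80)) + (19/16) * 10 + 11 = 45621433/394128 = 115.75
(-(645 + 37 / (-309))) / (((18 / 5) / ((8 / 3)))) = -3985360 / 8343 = -477.69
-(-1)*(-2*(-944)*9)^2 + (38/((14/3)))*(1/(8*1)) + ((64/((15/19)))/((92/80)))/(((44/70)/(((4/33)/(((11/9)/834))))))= 494990508023853/1714328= 288737340.83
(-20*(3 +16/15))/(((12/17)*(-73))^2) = -0.03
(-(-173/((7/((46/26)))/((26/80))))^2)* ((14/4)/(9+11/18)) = -823653/11200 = -73.54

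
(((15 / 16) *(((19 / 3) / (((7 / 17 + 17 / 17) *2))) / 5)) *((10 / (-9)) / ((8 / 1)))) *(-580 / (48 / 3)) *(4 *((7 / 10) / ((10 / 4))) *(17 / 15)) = 1114673 / 414720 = 2.69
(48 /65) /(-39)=-16 /845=-0.02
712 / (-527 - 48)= -712 / 575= -1.24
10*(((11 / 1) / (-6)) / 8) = -55 / 24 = -2.29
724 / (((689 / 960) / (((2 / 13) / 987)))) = 463360 / 2946853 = 0.16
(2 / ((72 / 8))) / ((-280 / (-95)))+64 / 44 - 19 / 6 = -4537 / 2772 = -1.64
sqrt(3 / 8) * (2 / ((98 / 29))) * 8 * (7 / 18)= 29 * sqrt(6) / 63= 1.13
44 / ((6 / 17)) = 374 / 3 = 124.67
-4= -4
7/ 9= 0.78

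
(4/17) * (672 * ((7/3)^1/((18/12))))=12544/51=245.96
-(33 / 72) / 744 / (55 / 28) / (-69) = 0.00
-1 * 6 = -6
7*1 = 7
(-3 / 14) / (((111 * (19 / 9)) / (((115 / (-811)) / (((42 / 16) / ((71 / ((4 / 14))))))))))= 48990 / 3990931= 0.01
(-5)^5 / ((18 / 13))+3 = -40571 / 18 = -2253.94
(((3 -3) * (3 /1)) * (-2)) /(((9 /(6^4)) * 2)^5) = 0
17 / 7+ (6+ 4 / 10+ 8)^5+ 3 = 13544542174 / 21875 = 619179.07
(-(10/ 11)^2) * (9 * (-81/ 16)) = 18225/ 484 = 37.65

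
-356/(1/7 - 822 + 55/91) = 16198/37367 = 0.43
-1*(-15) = 15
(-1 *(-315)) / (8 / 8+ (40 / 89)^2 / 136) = 42416955 / 134857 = 314.53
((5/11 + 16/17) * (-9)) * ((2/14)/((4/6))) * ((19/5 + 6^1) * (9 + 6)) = -147987/374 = -395.69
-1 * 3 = -3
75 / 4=18.75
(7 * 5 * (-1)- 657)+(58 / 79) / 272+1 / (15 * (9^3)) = -81299735021 / 117485640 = -692.00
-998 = -998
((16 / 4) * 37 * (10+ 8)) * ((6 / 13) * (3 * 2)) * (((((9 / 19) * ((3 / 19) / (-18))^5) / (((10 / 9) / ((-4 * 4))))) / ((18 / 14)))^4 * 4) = 88837 / 522287733338054384529344966424644816250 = 0.00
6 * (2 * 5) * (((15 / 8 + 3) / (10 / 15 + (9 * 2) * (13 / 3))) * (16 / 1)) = 3510 / 59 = 59.49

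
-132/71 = -1.86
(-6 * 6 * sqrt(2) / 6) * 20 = -120 * sqrt(2) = -169.71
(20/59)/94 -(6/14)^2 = -24467/135877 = -0.18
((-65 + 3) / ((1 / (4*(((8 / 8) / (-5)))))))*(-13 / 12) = -806 / 15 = -53.73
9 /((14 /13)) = 8.36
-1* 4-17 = -21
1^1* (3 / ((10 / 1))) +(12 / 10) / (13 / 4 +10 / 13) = 1251 / 2090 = 0.60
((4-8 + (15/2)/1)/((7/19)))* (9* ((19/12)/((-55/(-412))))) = 111549/110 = 1014.08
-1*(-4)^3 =64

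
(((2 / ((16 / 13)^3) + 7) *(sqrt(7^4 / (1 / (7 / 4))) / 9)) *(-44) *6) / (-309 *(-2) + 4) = -2970429 *sqrt(7) / 318464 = -24.68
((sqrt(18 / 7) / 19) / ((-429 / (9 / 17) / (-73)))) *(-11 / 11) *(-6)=3942 *sqrt(14) / 323323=0.05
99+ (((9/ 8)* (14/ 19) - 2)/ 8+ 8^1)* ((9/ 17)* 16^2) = 375777/ 323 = 1163.40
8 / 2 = 4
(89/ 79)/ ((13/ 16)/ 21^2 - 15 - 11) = -627984/ 14491997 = -0.04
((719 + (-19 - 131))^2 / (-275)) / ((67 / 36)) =-11655396 / 18425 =-632.59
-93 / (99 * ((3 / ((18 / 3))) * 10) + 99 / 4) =-124 / 693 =-0.18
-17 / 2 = -8.50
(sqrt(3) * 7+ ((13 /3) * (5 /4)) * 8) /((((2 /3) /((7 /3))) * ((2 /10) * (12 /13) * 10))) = 637 * sqrt(3) /48+ 5915 /72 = 105.14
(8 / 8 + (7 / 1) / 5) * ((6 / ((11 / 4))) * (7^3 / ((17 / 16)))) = 1580544 / 935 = 1690.42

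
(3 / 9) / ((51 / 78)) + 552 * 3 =84482 / 51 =1656.51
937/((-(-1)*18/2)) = 937/9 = 104.11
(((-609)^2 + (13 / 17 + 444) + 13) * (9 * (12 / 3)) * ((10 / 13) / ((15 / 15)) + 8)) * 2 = 51815125872 / 221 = 234457583.13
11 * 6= 66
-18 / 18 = -1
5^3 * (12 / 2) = 750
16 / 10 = 8 / 5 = 1.60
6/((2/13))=39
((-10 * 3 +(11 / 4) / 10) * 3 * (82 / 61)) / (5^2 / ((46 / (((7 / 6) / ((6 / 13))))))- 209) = 60546258 / 104867845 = 0.58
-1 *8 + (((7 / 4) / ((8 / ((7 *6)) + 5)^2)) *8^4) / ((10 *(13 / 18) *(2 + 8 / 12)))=4490552 / 772265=5.81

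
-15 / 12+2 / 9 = -1.03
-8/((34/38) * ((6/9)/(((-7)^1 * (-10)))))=-15960/17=-938.82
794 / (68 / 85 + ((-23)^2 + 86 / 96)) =190560 / 127367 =1.50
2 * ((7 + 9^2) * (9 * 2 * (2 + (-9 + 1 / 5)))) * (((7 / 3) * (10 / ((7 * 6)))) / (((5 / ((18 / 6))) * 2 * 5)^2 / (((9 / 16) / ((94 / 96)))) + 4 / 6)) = -1454112 / 58831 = -24.72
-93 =-93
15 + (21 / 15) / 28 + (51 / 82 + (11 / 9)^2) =1140151 / 66420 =17.17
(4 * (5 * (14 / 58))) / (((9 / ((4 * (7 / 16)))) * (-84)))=-35 / 3132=-0.01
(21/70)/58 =3/580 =0.01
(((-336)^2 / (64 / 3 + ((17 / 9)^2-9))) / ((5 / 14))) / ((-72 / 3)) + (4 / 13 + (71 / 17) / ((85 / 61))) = -356448883 / 432055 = -825.01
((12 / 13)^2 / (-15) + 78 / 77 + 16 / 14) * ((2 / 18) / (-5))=-136574 / 2927925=-0.05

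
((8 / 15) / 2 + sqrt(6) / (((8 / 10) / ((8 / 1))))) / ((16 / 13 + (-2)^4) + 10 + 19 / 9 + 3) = 0.77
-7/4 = -1.75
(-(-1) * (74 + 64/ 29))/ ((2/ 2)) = 2210/ 29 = 76.21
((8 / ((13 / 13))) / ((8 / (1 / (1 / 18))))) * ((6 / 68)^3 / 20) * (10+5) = 729 / 78608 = 0.01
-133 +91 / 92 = -12145 / 92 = -132.01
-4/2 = -2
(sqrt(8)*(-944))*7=-13216*sqrt(2)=-18690.25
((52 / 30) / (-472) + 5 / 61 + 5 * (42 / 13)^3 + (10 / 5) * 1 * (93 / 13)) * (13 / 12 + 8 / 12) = 607724713673 / 1897680720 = 320.25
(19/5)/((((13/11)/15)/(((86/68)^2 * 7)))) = 8115261/15028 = 540.01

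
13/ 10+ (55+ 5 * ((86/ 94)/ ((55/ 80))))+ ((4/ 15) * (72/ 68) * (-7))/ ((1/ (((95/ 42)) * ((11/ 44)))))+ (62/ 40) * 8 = 6524613/ 87890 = 74.24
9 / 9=1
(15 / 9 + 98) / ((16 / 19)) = 5681 / 48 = 118.35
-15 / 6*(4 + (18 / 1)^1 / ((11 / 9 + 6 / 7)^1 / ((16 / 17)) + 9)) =-158350 / 11299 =-14.01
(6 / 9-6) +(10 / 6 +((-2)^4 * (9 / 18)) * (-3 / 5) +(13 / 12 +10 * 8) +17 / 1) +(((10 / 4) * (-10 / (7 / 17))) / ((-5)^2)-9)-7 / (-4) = 16787 / 210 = 79.94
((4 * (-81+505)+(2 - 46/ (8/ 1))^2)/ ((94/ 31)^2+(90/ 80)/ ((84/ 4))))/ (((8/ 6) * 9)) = 15.41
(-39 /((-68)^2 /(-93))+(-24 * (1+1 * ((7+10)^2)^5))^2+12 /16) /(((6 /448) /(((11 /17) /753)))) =555671602128188345337054612844210 /3699489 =150202258238418426257533000.00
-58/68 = -29/34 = -0.85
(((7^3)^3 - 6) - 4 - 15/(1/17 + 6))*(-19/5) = -78971984484/515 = -153343659.19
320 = 320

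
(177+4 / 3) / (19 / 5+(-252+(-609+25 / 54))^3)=-140405400 / 501718345906729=-0.00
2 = 2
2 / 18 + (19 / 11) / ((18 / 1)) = 41 / 198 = 0.21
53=53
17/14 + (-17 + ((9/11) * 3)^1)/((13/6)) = -11009/2002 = -5.50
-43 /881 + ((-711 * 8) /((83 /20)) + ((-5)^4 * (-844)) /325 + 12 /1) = -2834427789 /950599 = -2981.73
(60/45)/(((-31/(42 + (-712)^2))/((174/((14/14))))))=-117620752/31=-3794217.81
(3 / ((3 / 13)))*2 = 26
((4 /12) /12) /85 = 1 /3060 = 0.00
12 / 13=0.92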